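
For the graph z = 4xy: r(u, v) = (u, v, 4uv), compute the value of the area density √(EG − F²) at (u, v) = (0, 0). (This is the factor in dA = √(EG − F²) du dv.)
√(EG − F²)|_{(0, 0)} = 1

E = 16*v^2 + 1, F = 16*u*v, G = 16*u^2 + 1, so EG − F² = 16*u^2 + 16*v^2 + 1. Taking the positive square root: √(EG − F²) = sqrt(16*u^2 + 16*v^2 + 1). At (u, v) = (0, 0): 1.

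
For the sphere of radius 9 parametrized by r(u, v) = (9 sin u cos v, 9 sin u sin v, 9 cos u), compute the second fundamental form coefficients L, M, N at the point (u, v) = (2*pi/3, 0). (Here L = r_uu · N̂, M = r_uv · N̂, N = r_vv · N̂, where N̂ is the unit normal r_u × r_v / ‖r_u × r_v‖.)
L = -9;  M = 0;  N = -27/4

Compute the unit normal N̂(u, v) = (sin(u)^2*cos(v)/Abs(sin(u)), sin(u)^2*sin(v)/Abs(sin(u)), sin(2*u)/(2*Abs(sin(u)))), and the second partials r_uu, r_uv, r_vv. Take dot products:
  L(u, v) = r_uu · N̂ = -9*sin(u)/Abs(sin(u)),
  M(u, v) = r_uv · N̂ = 0,
  N(u, v) = r_vv · N̂ = -9*sin(u)^3/Abs(sin(u)).
Evaluating at (u, v) = (2*pi/3, 0):
  L = -9, M = 0, N = -27/4.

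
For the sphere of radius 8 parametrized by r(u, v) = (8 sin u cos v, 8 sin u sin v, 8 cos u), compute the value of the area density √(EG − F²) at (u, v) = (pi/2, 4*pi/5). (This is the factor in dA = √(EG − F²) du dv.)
√(EG − F²)|_{(pi/2, 4*pi/5)} = 64

E = 64, F = 0, G = 64*sin(u)^2, so EG − F² = 4096*sin(u)^2. Taking the positive square root: √(EG − F²) = 64*Abs(sin(u)). At (u, v) = (pi/2, 4*pi/5): 64.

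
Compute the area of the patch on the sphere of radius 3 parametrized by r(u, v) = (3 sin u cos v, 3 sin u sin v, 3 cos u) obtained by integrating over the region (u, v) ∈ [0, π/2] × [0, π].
Area = 9*pi

Area = ∫∫ √(EG − F²) du dv with √(EG − F²) = 9*Abs(sin(u)). Integrating over [0, π/2] × [0, π] gives 9*pi.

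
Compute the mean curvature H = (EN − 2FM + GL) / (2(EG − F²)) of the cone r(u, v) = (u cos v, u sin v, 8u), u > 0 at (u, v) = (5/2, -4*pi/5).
H = 8*sqrt(65)/325

With E = 65, F = 0, G = u^2, L = 0, M = 0, N = 8*sqrt(65)*u^2/(65*Abs(u)), assemble
  H = (EN − 2FM + GL) / (2(EG − F²)) = 4*sqrt(65)/(65*Abs(u)).
At (u, v) = (5/2, -4*pi/5): H = 8*sqrt(65)/325.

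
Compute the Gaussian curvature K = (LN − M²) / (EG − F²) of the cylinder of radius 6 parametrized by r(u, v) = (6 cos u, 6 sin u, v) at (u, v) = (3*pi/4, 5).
K = 0

Coefficients of the first fundamental form: E = 36, F = 0, G = 1.
Coefficients of the second fundamental form: L = -6, M = 0, N = 0.
Assemble K = (LN − M²)/(EG − F²) = 0. At (u, v) = (3*pi/4, 5): K = 0.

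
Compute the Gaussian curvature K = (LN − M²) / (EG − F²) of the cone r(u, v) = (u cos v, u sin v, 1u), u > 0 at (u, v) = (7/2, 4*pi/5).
K = 0

Coefficients of the first fundamental form: E = 2, F = 0, G = u^2.
Coefficients of the second fundamental form: L = 0, M = 0, N = sqrt(2)*u^2/(2*Abs(u)).
Assemble K = (LN − M²)/(EG − F²) = 0. At (u, v) = (7/2, 4*pi/5): K = 0.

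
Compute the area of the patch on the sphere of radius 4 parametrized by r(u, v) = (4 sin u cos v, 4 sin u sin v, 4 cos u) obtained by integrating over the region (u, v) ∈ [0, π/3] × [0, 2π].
Area = 16*pi

Area = ∫∫ √(EG − F²) du dv with √(EG − F²) = 16*Abs(sin(u)). Integrating over [0, π/3] × [0, 2π] gives 16*pi.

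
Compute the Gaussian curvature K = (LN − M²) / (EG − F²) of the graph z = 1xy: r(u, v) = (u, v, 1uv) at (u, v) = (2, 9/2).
K = -16/10201

Coefficients of the first fundamental form: E = v^2 + 1, F = u*v, G = u^2 + 1.
Coefficients of the second fundamental form: L = 0, M = 1/sqrt(u^2 + v^2 + 1), N = 0.
Assemble K = (LN − M²)/(EG − F²) = 1/((u^2*v^2 - (u^2 + 1)*(v^2 + 1))*(u^2 + v^2 + 1)). At (u, v) = (2, 9/2): K = -16/10201.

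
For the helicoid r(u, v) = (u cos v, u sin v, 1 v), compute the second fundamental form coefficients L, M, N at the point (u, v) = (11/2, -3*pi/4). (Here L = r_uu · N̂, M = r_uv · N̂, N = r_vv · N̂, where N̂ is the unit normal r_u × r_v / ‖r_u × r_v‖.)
L = 0;  M = -2*sqrt(5)/25;  N = 0

Compute the unit normal N̂(u, v) = (sin(v)/sqrt(u^2 + 1), -cos(v)/sqrt(u^2 + 1), u/sqrt(u^2 + 1)), and the second partials r_uu, r_uv, r_vv. Take dot products:
  L(u, v) = r_uu · N̂ = 0,
  M(u, v) = r_uv · N̂ = -1/sqrt(u^2 + 1),
  N(u, v) = r_vv · N̂ = 0.
Evaluating at (u, v) = (11/2, -3*pi/4):
  L = 0, M = -2*sqrt(5)/25, N = 0.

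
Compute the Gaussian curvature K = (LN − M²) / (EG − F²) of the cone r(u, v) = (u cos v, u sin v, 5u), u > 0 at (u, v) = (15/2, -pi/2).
K = 0

Coefficients of the first fundamental form: E = 26, F = 0, G = u^2.
Coefficients of the second fundamental form: L = 0, M = 0, N = 5*sqrt(26)*u^2/(26*Abs(u)).
Assemble K = (LN − M²)/(EG − F²) = 0. At (u, v) = (15/2, -pi/2): K = 0.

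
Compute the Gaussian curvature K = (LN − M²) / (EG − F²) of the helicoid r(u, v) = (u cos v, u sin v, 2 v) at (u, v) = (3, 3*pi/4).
K = -4/169

Coefficients of the first fundamental form: E = 1, F = 0, G = u^2 + 4.
Coefficients of the second fundamental form: L = 0, M = -2/sqrt(u^2 + 4), N = 0.
Assemble K = (LN − M²)/(EG − F²) = -4/(u^2 + 4)^2. At (u, v) = (3, 3*pi/4): K = -4/169.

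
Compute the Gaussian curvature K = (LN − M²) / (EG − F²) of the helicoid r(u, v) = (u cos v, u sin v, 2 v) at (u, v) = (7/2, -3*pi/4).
K = -64/4225

Coefficients of the first fundamental form: E = 1, F = 0, G = u^2 + 4.
Coefficients of the second fundamental form: L = 0, M = -2/sqrt(u^2 + 4), N = 0.
Assemble K = (LN − M²)/(EG − F²) = -4/(u^2 + 4)^2. At (u, v) = (7/2, -3*pi/4): K = -64/4225.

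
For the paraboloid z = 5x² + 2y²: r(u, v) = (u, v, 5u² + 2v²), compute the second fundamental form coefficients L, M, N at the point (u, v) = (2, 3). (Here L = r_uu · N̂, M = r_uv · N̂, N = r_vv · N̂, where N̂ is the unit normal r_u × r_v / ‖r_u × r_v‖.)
L = 2*sqrt(545)/109;  M = 0;  N = 4*sqrt(545)/545

Compute the unit normal N̂(u, v) = (-10*u/sqrt(100*u^2 + 16*v^2 + 1), -4*v/sqrt(100*u^2 + 16*v^2 + 1), 1/sqrt(100*u^2 + 16*v^2 + 1)), and the second partials r_uu, r_uv, r_vv. Take dot products:
  L(u, v) = r_uu · N̂ = 10/sqrt(100*u^2 + 16*v^2 + 1),
  M(u, v) = r_uv · N̂ = 0,
  N(u, v) = r_vv · N̂ = 4/sqrt(100*u^2 + 16*v^2 + 1).
Evaluating at (u, v) = (2, 3):
  L = 2*sqrt(545)/109, M = 0, N = 4*sqrt(545)/545.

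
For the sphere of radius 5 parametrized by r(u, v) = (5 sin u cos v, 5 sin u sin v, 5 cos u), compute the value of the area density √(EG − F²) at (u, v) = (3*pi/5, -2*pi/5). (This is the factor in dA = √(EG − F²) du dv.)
√(EG − F²)|_{(3*pi/5, -2*pi/5)} = 25*sqrt(2*sqrt(5) + 10)/4

E = 25, F = 0, G = 25*sin(u)^2, so EG − F² = 625*sin(u)^2. Taking the positive square root: √(EG − F²) = 25*Abs(sin(u)). At (u, v) = (3*pi/5, -2*pi/5): 25*sqrt(2*sqrt(5) + 10)/4.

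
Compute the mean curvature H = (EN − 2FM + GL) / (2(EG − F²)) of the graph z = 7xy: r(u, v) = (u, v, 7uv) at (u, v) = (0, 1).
H = 0

With E = 49*v^2 + 1, F = 49*u*v, G = 49*u^2 + 1, L = 0, M = 7/sqrt(49*u^2 + 49*v^2 + 1), N = 0, assemble
  H = (EN − 2FM + GL) / (2(EG − F²)) = -343*u*v/(49*u^2 + 49*v^2 + 1)^(3/2).
At (u, v) = (0, 1): H = 0.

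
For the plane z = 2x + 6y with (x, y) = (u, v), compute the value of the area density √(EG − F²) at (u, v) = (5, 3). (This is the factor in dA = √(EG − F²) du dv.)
√(EG − F²)|_{(5, 3)} = sqrt(41)

E = 5, F = 12, G = 37, so EG − F² = 41. Taking the positive square root: √(EG − F²) = sqrt(41). At (u, v) = (5, 3): sqrt(41).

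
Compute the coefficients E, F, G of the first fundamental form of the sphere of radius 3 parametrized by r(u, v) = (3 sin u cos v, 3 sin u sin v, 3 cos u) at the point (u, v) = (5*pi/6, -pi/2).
E = 9;  F = 0;  G = 9/4

Partials: r_u = (3*cos(u)*cos(v), 3*sin(v)*cos(u), -3*sin(u)), r_v = (-3*sin(u)*sin(v), 3*sin(u)*cos(v), 0). As functions of (u, v):
  E = r_u · r_u = 9,
  F = r_u · r_v = 0,
  G = r_v · r_v = 9*sin(u)^2.
Evaluating at (u, v) = (5*pi/6, -pi/2): E = 9, F = 0, G = 9/4.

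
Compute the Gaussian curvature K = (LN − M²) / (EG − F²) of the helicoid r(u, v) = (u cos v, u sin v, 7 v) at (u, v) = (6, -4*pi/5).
K = -49/7225

Coefficients of the first fundamental form: E = 1, F = 0, G = u^2 + 49.
Coefficients of the second fundamental form: L = 0, M = -7/sqrt(u^2 + 49), N = 0.
Assemble K = (LN − M²)/(EG − F²) = -49/(u^2 + 49)^2. At (u, v) = (6, -4*pi/5): K = -49/7225.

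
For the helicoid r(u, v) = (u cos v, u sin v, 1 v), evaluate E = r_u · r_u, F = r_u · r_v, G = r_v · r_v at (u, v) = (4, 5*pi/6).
E = 1;  F = 0;  G = 17

Partials: r_u = (cos(v), sin(v), 0), r_v = (-u*sin(v), u*cos(v), 1). As functions of (u, v):
  E = r_u · r_u = 1,
  F = r_u · r_v = 0,
  G = r_v · r_v = u^2 + 1.
Evaluating at (u, v) = (4, 5*pi/6): E = 1, F = 0, G = 17.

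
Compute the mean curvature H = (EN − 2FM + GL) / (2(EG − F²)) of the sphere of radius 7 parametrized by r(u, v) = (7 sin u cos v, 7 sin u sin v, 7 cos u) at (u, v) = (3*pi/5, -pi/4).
H = -1/7

With E = 49, F = 0, G = 49*sin(u)^2, L = -7*sin(u)/Abs(sin(u)), M = 0, N = -7*sin(u)^3/Abs(sin(u)), assemble
  H = (EN − 2FM + GL) / (2(EG − F²)) = -sin(u)/(7*Abs(sin(u))).
At (u, v) = (3*pi/5, -pi/4): H = -1/7.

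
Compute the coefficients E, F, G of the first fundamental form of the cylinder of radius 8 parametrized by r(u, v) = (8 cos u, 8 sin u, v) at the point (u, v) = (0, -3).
E = 64;  F = 0;  G = 1

Partials: r_u = (-8*sin(u), 8*cos(u), 0), r_v = (0, 0, 1). As functions of (u, v):
  E = r_u · r_u = 64,
  F = r_u · r_v = 0,
  G = r_v · r_v = 1.
Evaluating at (u, v) = (0, -3): E = 64, F = 0, G = 1.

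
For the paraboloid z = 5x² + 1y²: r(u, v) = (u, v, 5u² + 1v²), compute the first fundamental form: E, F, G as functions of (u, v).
E = 100*u^2 + 1;  F = 20*u*v;  G = 4*v^2 + 1

Compute partials: r_u = (1, 0, 10*u), r_v = (0, 1, 2*v). Then
  E = r_u · r_u = 100*u^2 + 1,
  F = r_u · r_v = 20*u*v,
  G = r_v · r_v = 4*v^2 + 1.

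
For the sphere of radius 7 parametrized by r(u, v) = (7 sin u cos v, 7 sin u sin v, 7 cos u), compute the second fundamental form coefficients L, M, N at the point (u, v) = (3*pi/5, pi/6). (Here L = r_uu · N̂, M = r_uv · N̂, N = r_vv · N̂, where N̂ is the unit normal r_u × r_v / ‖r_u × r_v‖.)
L = -7;  M = 0;  N = -35/8 - 7*sqrt(5)/8

Compute the unit normal N̂(u, v) = (sin(u)^2*cos(v)/Abs(sin(u)), sin(u)^2*sin(v)/Abs(sin(u)), sin(2*u)/(2*Abs(sin(u)))), and the second partials r_uu, r_uv, r_vv. Take dot products:
  L(u, v) = r_uu · N̂ = -7*sin(u)/Abs(sin(u)),
  M(u, v) = r_uv · N̂ = 0,
  N(u, v) = r_vv · N̂ = -7*sin(u)^3/Abs(sin(u)).
Evaluating at (u, v) = (3*pi/5, pi/6):
  L = -7, M = 0, N = -35/8 - 7*sqrt(5)/8.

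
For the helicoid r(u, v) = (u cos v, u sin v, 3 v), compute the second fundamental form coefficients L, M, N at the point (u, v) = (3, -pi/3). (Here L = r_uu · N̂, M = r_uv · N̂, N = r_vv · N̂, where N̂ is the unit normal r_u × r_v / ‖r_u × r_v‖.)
L = 0;  M = -sqrt(2)/2;  N = 0

Compute the unit normal N̂(u, v) = (3*sin(v)/sqrt(u^2 + 9), -3*cos(v)/sqrt(u^2 + 9), u/sqrt(u^2 + 9)), and the second partials r_uu, r_uv, r_vv. Take dot products:
  L(u, v) = r_uu · N̂ = 0,
  M(u, v) = r_uv · N̂ = -3/sqrt(u^2 + 9),
  N(u, v) = r_vv · N̂ = 0.
Evaluating at (u, v) = (3, -pi/3):
  L = 0, M = -sqrt(2)/2, N = 0.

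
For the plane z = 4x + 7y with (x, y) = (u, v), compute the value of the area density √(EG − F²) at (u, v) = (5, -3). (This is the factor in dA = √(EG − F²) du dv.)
√(EG − F²)|_{(5, -3)} = sqrt(66)

E = 17, F = 28, G = 50, so EG − F² = 66. Taking the positive square root: √(EG − F²) = sqrt(66). At (u, v) = (5, -3): sqrt(66).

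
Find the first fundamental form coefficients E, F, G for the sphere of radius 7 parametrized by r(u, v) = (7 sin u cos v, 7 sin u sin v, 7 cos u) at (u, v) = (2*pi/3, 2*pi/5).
E = 49;  F = 0;  G = 147/4

Partials: r_u = (7*cos(u)*cos(v), 7*sin(v)*cos(u), -7*sin(u)), r_v = (-7*sin(u)*sin(v), 7*sin(u)*cos(v), 0). As functions of (u, v):
  E = r_u · r_u = 49,
  F = r_u · r_v = 0,
  G = r_v · r_v = 49*sin(u)^2.
Evaluating at (u, v) = (2*pi/3, 2*pi/5): E = 49, F = 0, G = 147/4.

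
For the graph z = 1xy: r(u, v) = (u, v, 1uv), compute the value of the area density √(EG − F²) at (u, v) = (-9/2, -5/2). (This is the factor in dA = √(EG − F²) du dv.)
√(EG − F²)|_{(-9/2, -5/2)} = sqrt(110)/2

E = v^2 + 1, F = u*v, G = u^2 + 1, so EG − F² = u^2 + v^2 + 1. Taking the positive square root: √(EG − F²) = sqrt(u^2 + v^2 + 1). At (u, v) = (-9/2, -5/2): sqrt(110)/2.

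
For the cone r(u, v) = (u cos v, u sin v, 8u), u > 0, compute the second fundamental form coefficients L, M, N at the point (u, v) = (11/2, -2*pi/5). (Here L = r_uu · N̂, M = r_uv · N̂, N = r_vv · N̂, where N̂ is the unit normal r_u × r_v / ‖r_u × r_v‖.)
L = 0;  M = 0;  N = 44*sqrt(65)/65

Compute the unit normal N̂(u, v) = (-8*sqrt(65)*u*cos(v)/(65*Abs(u)), -8*sqrt(65)*u*sin(v)/(65*Abs(u)), sqrt(65)*u/(65*Abs(u))), and the second partials r_uu, r_uv, r_vv. Take dot products:
  L(u, v) = r_uu · N̂ = 0,
  M(u, v) = r_uv · N̂ = 0,
  N(u, v) = r_vv · N̂ = 8*sqrt(65)*u^2/(65*Abs(u)).
Evaluating at (u, v) = (11/2, -2*pi/5):
  L = 0, M = 0, N = 44*sqrt(65)/65.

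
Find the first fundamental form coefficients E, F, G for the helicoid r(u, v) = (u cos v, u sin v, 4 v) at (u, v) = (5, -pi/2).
E = 1;  F = 0;  G = 41

Partials: r_u = (cos(v), sin(v), 0), r_v = (-u*sin(v), u*cos(v), 4). As functions of (u, v):
  E = r_u · r_u = 1,
  F = r_u · r_v = 0,
  G = r_v · r_v = u^2 + 16.
Evaluating at (u, v) = (5, -pi/2): E = 1, F = 0, G = 41.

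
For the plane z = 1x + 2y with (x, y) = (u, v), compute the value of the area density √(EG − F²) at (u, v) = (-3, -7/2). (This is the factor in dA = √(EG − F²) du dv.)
√(EG − F²)|_{(-3, -7/2)} = sqrt(6)

E = 2, F = 2, G = 5, so EG − F² = 6. Taking the positive square root: √(EG − F²) = sqrt(6). At (u, v) = (-3, -7/2): sqrt(6).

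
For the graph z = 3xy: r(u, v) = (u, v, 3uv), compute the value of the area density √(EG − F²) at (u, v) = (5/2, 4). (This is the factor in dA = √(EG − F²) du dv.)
√(EG − F²)|_{(5/2, 4)} = sqrt(805)/2

E = 9*v^2 + 1, F = 9*u*v, G = 9*u^2 + 1, so EG − F² = 9*u^2 + 9*v^2 + 1. Taking the positive square root: √(EG − F²) = sqrt(9*u^2 + 9*v^2 + 1). At (u, v) = (5/2, 4): sqrt(805)/2.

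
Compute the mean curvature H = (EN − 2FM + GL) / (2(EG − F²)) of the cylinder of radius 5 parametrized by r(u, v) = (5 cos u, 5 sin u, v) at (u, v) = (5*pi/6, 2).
H = -1/10

With E = 25, F = 0, G = 1, L = -5, M = 0, N = 0, assemble
  H = (EN − 2FM + GL) / (2(EG − F²)) = -1/10.
At (u, v) = (5*pi/6, 2): H = -1/10.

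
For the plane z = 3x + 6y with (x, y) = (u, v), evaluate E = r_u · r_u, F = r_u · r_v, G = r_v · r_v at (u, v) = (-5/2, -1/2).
E = 10;  F = 18;  G = 37

Partials: r_u = (1, 0, 3), r_v = (0, 1, 6). As functions of (u, v):
  E = r_u · r_u = 10,
  F = r_u · r_v = 18,
  G = r_v · r_v = 37.
Evaluating at (u, v) = (-5/2, -1/2): E = 10, F = 18, G = 37.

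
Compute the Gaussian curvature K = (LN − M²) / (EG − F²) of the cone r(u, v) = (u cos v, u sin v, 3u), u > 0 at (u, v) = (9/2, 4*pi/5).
K = 0

Coefficients of the first fundamental form: E = 10, F = 0, G = u^2.
Coefficients of the second fundamental form: L = 0, M = 0, N = 3*sqrt(10)*u^2/(10*Abs(u)).
Assemble K = (LN − M²)/(EG − F²) = 0. At (u, v) = (9/2, 4*pi/5): K = 0.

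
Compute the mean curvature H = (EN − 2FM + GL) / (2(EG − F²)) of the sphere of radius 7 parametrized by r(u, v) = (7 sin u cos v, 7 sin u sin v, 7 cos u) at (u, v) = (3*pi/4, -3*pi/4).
H = -1/7

With E = 49, F = 0, G = 49*sin(u)^2, L = -7*sin(u)/Abs(sin(u)), M = 0, N = -7*sin(u)^3/Abs(sin(u)), assemble
  H = (EN − 2FM + GL) / (2(EG − F²)) = -sin(u)/(7*Abs(sin(u))).
At (u, v) = (3*pi/4, -3*pi/4): H = -1/7.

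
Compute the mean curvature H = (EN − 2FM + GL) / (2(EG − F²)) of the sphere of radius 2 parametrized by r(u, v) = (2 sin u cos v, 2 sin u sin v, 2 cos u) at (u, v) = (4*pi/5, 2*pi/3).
H = -1/2

With E = 4, F = 0, G = 4*sin(u)^2, L = -2*sin(u)/Abs(sin(u)), M = 0, N = -2*sin(u)^3/Abs(sin(u)), assemble
  H = (EN − 2FM + GL) / (2(EG − F²)) = -sin(u)/(2*Abs(sin(u))).
At (u, v) = (4*pi/5, 2*pi/3): H = -1/2.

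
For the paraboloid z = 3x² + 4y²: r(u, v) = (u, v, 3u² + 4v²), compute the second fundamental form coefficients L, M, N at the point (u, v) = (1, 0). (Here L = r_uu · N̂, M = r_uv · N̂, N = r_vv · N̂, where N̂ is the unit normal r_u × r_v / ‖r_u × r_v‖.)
L = 6*sqrt(37)/37;  M = 0;  N = 8*sqrt(37)/37

Compute the unit normal N̂(u, v) = (-6*u/sqrt(36*u^2 + 64*v^2 + 1), -8*v/sqrt(36*u^2 + 64*v^2 + 1), 1/sqrt(36*u^2 + 64*v^2 + 1)), and the second partials r_uu, r_uv, r_vv. Take dot products:
  L(u, v) = r_uu · N̂ = 6/sqrt(36*u^2 + 64*v^2 + 1),
  M(u, v) = r_uv · N̂ = 0,
  N(u, v) = r_vv · N̂ = 8/sqrt(36*u^2 + 64*v^2 + 1).
Evaluating at (u, v) = (1, 0):
  L = 6*sqrt(37)/37, M = 0, N = 8*sqrt(37)/37.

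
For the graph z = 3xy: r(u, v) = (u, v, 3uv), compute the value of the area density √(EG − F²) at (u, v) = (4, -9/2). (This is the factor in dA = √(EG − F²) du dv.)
√(EG − F²)|_{(4, -9/2)} = sqrt(1309)/2

E = 9*v^2 + 1, F = 9*u*v, G = 9*u^2 + 1, so EG − F² = 9*u^2 + 9*v^2 + 1. Taking the positive square root: √(EG − F²) = sqrt(9*u^2 + 9*v^2 + 1). At (u, v) = (4, -9/2): sqrt(1309)/2.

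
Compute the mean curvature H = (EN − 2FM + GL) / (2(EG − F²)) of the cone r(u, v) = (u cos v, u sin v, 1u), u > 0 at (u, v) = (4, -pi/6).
H = sqrt(2)/16

With E = 2, F = 0, G = u^2, L = 0, M = 0, N = sqrt(2)*u^2/(2*Abs(u)), assemble
  H = (EN − 2FM + GL) / (2(EG − F²)) = sqrt(2)/(4*Abs(u)).
At (u, v) = (4, -pi/6): H = sqrt(2)/16.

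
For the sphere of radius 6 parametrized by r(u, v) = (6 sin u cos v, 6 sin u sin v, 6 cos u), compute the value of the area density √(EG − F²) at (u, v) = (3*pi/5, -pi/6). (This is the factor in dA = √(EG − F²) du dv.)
√(EG − F²)|_{(3*pi/5, -pi/6)} = 9*sqrt(2*sqrt(5) + 10)

E = 36, F = 0, G = 36*sin(u)^2, so EG − F² = 1296*sin(u)^2. Taking the positive square root: √(EG − F²) = 36*Abs(sin(u)). At (u, v) = (3*pi/5, -pi/6): 9*sqrt(2*sqrt(5) + 10).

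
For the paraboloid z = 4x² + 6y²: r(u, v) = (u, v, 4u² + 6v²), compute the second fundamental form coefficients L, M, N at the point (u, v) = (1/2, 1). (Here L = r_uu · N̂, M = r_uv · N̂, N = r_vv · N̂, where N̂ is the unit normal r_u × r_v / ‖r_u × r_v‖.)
L = 8*sqrt(161)/161;  M = 0;  N = 12*sqrt(161)/161

Compute the unit normal N̂(u, v) = (-8*u/sqrt(64*u^2 + 144*v^2 + 1), -12*v/sqrt(64*u^2 + 144*v^2 + 1), 1/sqrt(64*u^2 + 144*v^2 + 1)), and the second partials r_uu, r_uv, r_vv. Take dot products:
  L(u, v) = r_uu · N̂ = 8/sqrt(64*u^2 + 144*v^2 + 1),
  M(u, v) = r_uv · N̂ = 0,
  N(u, v) = r_vv · N̂ = 12/sqrt(64*u^2 + 144*v^2 + 1).
Evaluating at (u, v) = (1/2, 1):
  L = 8*sqrt(161)/161, M = 0, N = 12*sqrt(161)/161.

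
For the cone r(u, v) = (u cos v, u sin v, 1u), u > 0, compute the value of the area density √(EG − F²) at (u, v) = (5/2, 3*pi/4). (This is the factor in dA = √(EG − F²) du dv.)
√(EG − F²)|_{(5/2, 3*pi/4)} = 5*sqrt(2)/2

E = 2, F = 0, G = u^2, so EG − F² = 2*u^2. Taking the positive square root: √(EG − F²) = sqrt(2)*Abs(u). At (u, v) = (5/2, 3*pi/4): 5*sqrt(2)/2.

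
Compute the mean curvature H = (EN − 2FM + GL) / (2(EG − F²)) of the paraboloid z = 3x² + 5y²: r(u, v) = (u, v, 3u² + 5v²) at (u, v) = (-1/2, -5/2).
H = 1928*sqrt(635)/403225

With E = 36*u^2 + 1, F = 60*u*v, G = 100*v^2 + 1, L = 6/sqrt(36*u^2 + 100*v^2 + 1), M = 0, N = 10/sqrt(36*u^2 + 100*v^2 + 1), assemble
  H = (EN − 2FM + GL) / (2(EG − F²)) = 4*(45*u^2 + 75*v^2 + 2)/(36*u^2 + 100*v^2 + 1)^(3/2).
At (u, v) = (-1/2, -5/2): H = 1928*sqrt(635)/403225.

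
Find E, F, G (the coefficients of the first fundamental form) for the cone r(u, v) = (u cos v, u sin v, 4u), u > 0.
E = 17;  F = 0;  G = u^2

Compute partials: r_u = (cos(v), sin(v), 4), r_v = (-u*sin(v), u*cos(v), 0). Then
  E = r_u · r_u = 17,
  F = r_u · r_v = 0,
  G = r_v · r_v = u^2.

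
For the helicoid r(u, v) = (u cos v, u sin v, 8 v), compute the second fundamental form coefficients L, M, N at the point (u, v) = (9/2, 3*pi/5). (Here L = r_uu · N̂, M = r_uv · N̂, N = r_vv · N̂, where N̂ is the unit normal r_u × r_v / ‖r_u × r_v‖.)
L = 0;  M = -16*sqrt(337)/337;  N = 0

Compute the unit normal N̂(u, v) = (8*sin(v)/sqrt(u^2 + 64), -8*cos(v)/sqrt(u^2 + 64), u/sqrt(u^2 + 64)), and the second partials r_uu, r_uv, r_vv. Take dot products:
  L(u, v) = r_uu · N̂ = 0,
  M(u, v) = r_uv · N̂ = -8/sqrt(u^2 + 64),
  N(u, v) = r_vv · N̂ = 0.
Evaluating at (u, v) = (9/2, 3*pi/5):
  L = 0, M = -16*sqrt(337)/337, N = 0.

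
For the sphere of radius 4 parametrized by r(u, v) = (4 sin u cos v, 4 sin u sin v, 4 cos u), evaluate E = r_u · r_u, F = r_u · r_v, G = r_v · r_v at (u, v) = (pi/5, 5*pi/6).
E = 16;  F = 0;  G = 10 - 2*sqrt(5)

Partials: r_u = (4*cos(u)*cos(v), 4*sin(v)*cos(u), -4*sin(u)), r_v = (-4*sin(u)*sin(v), 4*sin(u)*cos(v), 0). As functions of (u, v):
  E = r_u · r_u = 16,
  F = r_u · r_v = 0,
  G = r_v · r_v = 16*sin(u)^2.
Evaluating at (u, v) = (pi/5, 5*pi/6): E = 16, F = 0, G = 10 - 2*sqrt(5).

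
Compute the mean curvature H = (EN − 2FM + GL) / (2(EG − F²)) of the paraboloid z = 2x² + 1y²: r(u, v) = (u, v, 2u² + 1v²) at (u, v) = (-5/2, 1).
H = 37*sqrt(105)/3675

With E = 16*u^2 + 1, F = 8*u*v, G = 4*v^2 + 1, L = 4/sqrt(16*u^2 + 4*v^2 + 1), M = 0, N = 2/sqrt(16*u^2 + 4*v^2 + 1), assemble
  H = (EN − 2FM + GL) / (2(EG − F²)) = (16*u^2 + 8*v^2 + 3)/(16*u^2 + 4*v^2 + 1)^(3/2).
At (u, v) = (-5/2, 1): H = 37*sqrt(105)/3675.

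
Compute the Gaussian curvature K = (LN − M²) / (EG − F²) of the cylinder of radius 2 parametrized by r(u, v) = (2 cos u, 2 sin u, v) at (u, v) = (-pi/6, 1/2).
K = 0

Coefficients of the first fundamental form: E = 4, F = 0, G = 1.
Coefficients of the second fundamental form: L = -2, M = 0, N = 0.
Assemble K = (LN − M²)/(EG − F²) = 0. At (u, v) = (-pi/6, 1/2): K = 0.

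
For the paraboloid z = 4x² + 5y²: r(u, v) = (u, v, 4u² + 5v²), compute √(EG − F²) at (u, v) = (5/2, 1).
√(EG − F²)|_{(5/2, 1)} = sqrt(501)

E = 64*u^2 + 1, F = 80*u*v, G = 100*v^2 + 1; EG − F² = 64*u^2 + 100*v^2 + 1; √(EG − F²) = sqrt(64*u^2 + 100*v^2 + 1). At the given point: sqrt(501).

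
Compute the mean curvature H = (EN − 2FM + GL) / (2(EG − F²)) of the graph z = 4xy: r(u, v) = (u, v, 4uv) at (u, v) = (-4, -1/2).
H = -128*sqrt(29)/22707

With E = 16*v^2 + 1, F = 16*u*v, G = 16*u^2 + 1, L = 0, M = 4/sqrt(16*u^2 + 16*v^2 + 1), N = 0, assemble
  H = (EN − 2FM + GL) / (2(EG − F²)) = -64*u*v/(16*u^2 + 16*v^2 + 1)^(3/2).
At (u, v) = (-4, -1/2): H = -128*sqrt(29)/22707.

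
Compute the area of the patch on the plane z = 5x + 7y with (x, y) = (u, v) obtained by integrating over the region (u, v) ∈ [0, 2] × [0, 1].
Area = 10*sqrt(3)

Area = ∫∫ √(EG − F²) du dv with √(EG − F²) = 5*sqrt(3). Integrating over [0, 2] × [0, 1] gives 10*sqrt(3).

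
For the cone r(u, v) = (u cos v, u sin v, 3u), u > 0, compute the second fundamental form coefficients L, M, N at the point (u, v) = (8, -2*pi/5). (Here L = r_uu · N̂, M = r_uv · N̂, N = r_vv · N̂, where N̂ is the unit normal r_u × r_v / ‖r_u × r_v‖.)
L = 0;  M = 0;  N = 12*sqrt(10)/5

Compute the unit normal N̂(u, v) = (-3*sqrt(10)*u*cos(v)/(10*Abs(u)), -3*sqrt(10)*u*sin(v)/(10*Abs(u)), sqrt(10)*u/(10*Abs(u))), and the second partials r_uu, r_uv, r_vv. Take dot products:
  L(u, v) = r_uu · N̂ = 0,
  M(u, v) = r_uv · N̂ = 0,
  N(u, v) = r_vv · N̂ = 3*sqrt(10)*u^2/(10*Abs(u)).
Evaluating at (u, v) = (8, -2*pi/5):
  L = 0, M = 0, N = 12*sqrt(10)/5.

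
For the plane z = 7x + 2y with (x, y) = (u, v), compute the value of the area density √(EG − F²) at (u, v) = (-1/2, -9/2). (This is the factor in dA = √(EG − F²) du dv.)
√(EG − F²)|_{(-1/2, -9/2)} = 3*sqrt(6)

E = 50, F = 14, G = 5, so EG − F² = 54. Taking the positive square root: √(EG − F²) = 3*sqrt(6). At (u, v) = (-1/2, -9/2): 3*sqrt(6).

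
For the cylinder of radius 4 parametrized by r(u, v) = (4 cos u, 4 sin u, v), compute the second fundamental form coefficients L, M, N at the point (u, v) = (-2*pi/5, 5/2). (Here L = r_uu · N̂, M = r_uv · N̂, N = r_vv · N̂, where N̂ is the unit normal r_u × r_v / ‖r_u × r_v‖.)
L = -4;  M = 0;  N = 0

Compute the unit normal N̂(u, v) = (cos(u), sin(u), 0), and the second partials r_uu, r_uv, r_vv. Take dot products:
  L(u, v) = r_uu · N̂ = -4,
  M(u, v) = r_uv · N̂ = 0,
  N(u, v) = r_vv · N̂ = 0.
Evaluating at (u, v) = (-2*pi/5, 5/2):
  L = -4, M = 0, N = 0.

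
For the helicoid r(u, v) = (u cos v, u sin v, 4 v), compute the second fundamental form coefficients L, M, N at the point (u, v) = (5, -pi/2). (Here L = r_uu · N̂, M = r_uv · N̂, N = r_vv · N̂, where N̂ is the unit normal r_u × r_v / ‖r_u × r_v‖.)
L = 0;  M = -4*sqrt(41)/41;  N = 0

Compute the unit normal N̂(u, v) = (4*sin(v)/sqrt(u^2 + 16), -4*cos(v)/sqrt(u^2 + 16), u/sqrt(u^2 + 16)), and the second partials r_uu, r_uv, r_vv. Take dot products:
  L(u, v) = r_uu · N̂ = 0,
  M(u, v) = r_uv · N̂ = -4/sqrt(u^2 + 16),
  N(u, v) = r_vv · N̂ = 0.
Evaluating at (u, v) = (5, -pi/2):
  L = 0, M = -4*sqrt(41)/41, N = 0.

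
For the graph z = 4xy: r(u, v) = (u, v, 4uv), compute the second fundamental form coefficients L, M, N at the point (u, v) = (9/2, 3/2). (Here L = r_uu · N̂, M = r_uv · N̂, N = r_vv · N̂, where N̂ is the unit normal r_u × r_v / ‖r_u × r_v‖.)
L = 0;  M = 4/19;  N = 0

Compute the unit normal N̂(u, v) = (-4*v/sqrt(16*u^2 + 16*v^2 + 1), -4*u/sqrt(16*u^2 + 16*v^2 + 1), 1/sqrt(16*u^2 + 16*v^2 + 1)), and the second partials r_uu, r_uv, r_vv. Take dot products:
  L(u, v) = r_uu · N̂ = 0,
  M(u, v) = r_uv · N̂ = 4/sqrt(16*u^2 + 16*v^2 + 1),
  N(u, v) = r_vv · N̂ = 0.
Evaluating at (u, v) = (9/2, 3/2):
  L = 0, M = 4/19, N = 0.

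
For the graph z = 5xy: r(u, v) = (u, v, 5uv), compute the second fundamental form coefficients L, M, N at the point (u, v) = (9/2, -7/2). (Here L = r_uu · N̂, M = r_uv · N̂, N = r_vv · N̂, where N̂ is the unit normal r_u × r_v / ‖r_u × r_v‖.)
L = 0;  M = 5*sqrt(3254)/1627;  N = 0

Compute the unit normal N̂(u, v) = (-5*v/sqrt(25*u^2 + 25*v^2 + 1), -5*u/sqrt(25*u^2 + 25*v^2 + 1), 1/sqrt(25*u^2 + 25*v^2 + 1)), and the second partials r_uu, r_uv, r_vv. Take dot products:
  L(u, v) = r_uu · N̂ = 0,
  M(u, v) = r_uv · N̂ = 5/sqrt(25*u^2 + 25*v^2 + 1),
  N(u, v) = r_vv · N̂ = 0.
Evaluating at (u, v) = (9/2, -7/2):
  L = 0, M = 5*sqrt(3254)/1627, N = 0.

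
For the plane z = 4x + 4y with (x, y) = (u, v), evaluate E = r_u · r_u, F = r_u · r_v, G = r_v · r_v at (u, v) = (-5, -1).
E = 17;  F = 16;  G = 17

Partials: r_u = (1, 0, 4), r_v = (0, 1, 4). As functions of (u, v):
  E = r_u · r_u = 17,
  F = r_u · r_v = 16,
  G = r_v · r_v = 17.
Evaluating at (u, v) = (-5, -1): E = 17, F = 16, G = 17.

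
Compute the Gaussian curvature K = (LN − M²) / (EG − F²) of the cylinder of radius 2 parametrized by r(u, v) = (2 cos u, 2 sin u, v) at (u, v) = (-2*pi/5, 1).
K = 0

Coefficients of the first fundamental form: E = 4, F = 0, G = 1.
Coefficients of the second fundamental form: L = -2, M = 0, N = 0.
Assemble K = (LN − M²)/(EG − F²) = 0. At (u, v) = (-2*pi/5, 1): K = 0.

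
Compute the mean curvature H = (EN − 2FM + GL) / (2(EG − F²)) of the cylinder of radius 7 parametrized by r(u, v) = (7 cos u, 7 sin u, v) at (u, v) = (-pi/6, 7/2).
H = -1/14

With E = 49, F = 0, G = 1, L = -7, M = 0, N = 0, assemble
  H = (EN − 2FM + GL) / (2(EG − F²)) = -1/14.
At (u, v) = (-pi/6, 7/2): H = -1/14.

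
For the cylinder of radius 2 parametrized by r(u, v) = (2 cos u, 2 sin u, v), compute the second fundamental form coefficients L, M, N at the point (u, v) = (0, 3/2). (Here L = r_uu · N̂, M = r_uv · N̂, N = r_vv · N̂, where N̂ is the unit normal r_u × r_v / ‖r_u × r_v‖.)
L = -2;  M = 0;  N = 0

Compute the unit normal N̂(u, v) = (cos(u), sin(u), 0), and the second partials r_uu, r_uv, r_vv. Take dot products:
  L(u, v) = r_uu · N̂ = -2,
  M(u, v) = r_uv · N̂ = 0,
  N(u, v) = r_vv · N̂ = 0.
Evaluating at (u, v) = (0, 3/2):
  L = -2, M = 0, N = 0.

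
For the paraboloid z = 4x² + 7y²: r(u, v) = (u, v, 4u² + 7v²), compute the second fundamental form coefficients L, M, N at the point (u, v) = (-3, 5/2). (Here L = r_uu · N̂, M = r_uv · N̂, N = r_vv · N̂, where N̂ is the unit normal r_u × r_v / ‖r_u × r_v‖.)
L = 4*sqrt(1802)/901;  M = 0;  N = 7*sqrt(1802)/901

Compute the unit normal N̂(u, v) = (-8*u/sqrt(64*u^2 + 196*v^2 + 1), -14*v/sqrt(64*u^2 + 196*v^2 + 1), 1/sqrt(64*u^2 + 196*v^2 + 1)), and the second partials r_uu, r_uv, r_vv. Take dot products:
  L(u, v) = r_uu · N̂ = 8/sqrt(64*u^2 + 196*v^2 + 1),
  M(u, v) = r_uv · N̂ = 0,
  N(u, v) = r_vv · N̂ = 14/sqrt(64*u^2 + 196*v^2 + 1).
Evaluating at (u, v) = (-3, 5/2):
  L = 4*sqrt(1802)/901, M = 0, N = 7*sqrt(1802)/901.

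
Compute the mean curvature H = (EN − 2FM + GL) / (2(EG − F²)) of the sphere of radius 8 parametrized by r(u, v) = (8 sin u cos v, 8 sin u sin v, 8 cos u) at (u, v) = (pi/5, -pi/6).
H = -1/8

With E = 64, F = 0, G = 64*sin(u)^2, L = -8*sin(u)/Abs(sin(u)), M = 0, N = -8*sin(u)^3/Abs(sin(u)), assemble
  H = (EN − 2FM + GL) / (2(EG − F²)) = -sin(u)/(8*Abs(sin(u))).
At (u, v) = (pi/5, -pi/6): H = -1/8.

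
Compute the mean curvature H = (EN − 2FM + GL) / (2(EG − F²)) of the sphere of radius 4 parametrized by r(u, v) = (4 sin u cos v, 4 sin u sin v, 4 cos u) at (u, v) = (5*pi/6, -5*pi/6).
H = -1/4

With E = 16, F = 0, G = 16*sin(u)^2, L = -4*sin(u)/Abs(sin(u)), M = 0, N = -4*sin(u)^3/Abs(sin(u)), assemble
  H = (EN − 2FM + GL) / (2(EG − F²)) = -sin(u)/(4*Abs(sin(u))).
At (u, v) = (5*pi/6, -5*pi/6): H = -1/4.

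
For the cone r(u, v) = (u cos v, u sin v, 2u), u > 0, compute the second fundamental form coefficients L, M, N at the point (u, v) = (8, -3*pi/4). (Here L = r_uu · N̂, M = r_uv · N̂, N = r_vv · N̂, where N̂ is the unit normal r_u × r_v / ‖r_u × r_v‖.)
L = 0;  M = 0;  N = 16*sqrt(5)/5

Compute the unit normal N̂(u, v) = (-2*sqrt(5)*u*cos(v)/(5*Abs(u)), -2*sqrt(5)*u*sin(v)/(5*Abs(u)), sqrt(5)*u/(5*Abs(u))), and the second partials r_uu, r_uv, r_vv. Take dot products:
  L(u, v) = r_uu · N̂ = 0,
  M(u, v) = r_uv · N̂ = 0,
  N(u, v) = r_vv · N̂ = 2*sqrt(5)*u^2/(5*Abs(u)).
Evaluating at (u, v) = (8, -3*pi/4):
  L = 0, M = 0, N = 16*sqrt(5)/5.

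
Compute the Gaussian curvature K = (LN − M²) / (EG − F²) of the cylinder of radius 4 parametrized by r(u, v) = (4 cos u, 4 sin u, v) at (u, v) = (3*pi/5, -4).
K = 0

Coefficients of the first fundamental form: E = 16, F = 0, G = 1.
Coefficients of the second fundamental form: L = -4, M = 0, N = 0.
Assemble K = (LN − M²)/(EG − F²) = 0. At (u, v) = (3*pi/5, -4): K = 0.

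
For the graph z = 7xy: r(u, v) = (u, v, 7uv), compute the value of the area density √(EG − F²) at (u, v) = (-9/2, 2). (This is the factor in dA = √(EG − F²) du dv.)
√(EG − F²)|_{(-9/2, 2)} = sqrt(4757)/2

E = 49*v^2 + 1, F = 49*u*v, G = 49*u^2 + 1, so EG − F² = 49*u^2 + 49*v^2 + 1. Taking the positive square root: √(EG − F²) = sqrt(49*u^2 + 49*v^2 + 1). At (u, v) = (-9/2, 2): sqrt(4757)/2.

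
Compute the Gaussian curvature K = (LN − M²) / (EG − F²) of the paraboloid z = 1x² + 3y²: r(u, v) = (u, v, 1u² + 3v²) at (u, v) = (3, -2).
K = 12/32761

Coefficients of the first fundamental form: E = 4*u^2 + 1, F = 12*u*v, G = 36*v^2 + 1.
Coefficients of the second fundamental form: L = 2/sqrt(4*u^2 + 36*v^2 + 1), M = 0, N = 6/sqrt(4*u^2 + 36*v^2 + 1).
Assemble K = (LN − M²)/(EG − F²) = 12/(16*u^4 + 288*u^2*v^2 + 8*u^2 + 1296*v^4 + 72*v^2 + 1). At (u, v) = (3, -2): K = 12/32761.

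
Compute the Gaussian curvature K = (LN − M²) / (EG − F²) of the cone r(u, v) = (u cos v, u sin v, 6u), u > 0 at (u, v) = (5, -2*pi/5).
K = 0

Coefficients of the first fundamental form: E = 37, F = 0, G = u^2.
Coefficients of the second fundamental form: L = 0, M = 0, N = 6*sqrt(37)*u^2/(37*Abs(u)).
Assemble K = (LN − M²)/(EG − F²) = 0. At (u, v) = (5, -2*pi/5): K = 0.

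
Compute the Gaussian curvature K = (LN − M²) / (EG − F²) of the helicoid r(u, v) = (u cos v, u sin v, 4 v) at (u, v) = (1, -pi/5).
K = -16/289

Coefficients of the first fundamental form: E = 1, F = 0, G = u^2 + 16.
Coefficients of the second fundamental form: L = 0, M = -4/sqrt(u^2 + 16), N = 0.
Assemble K = (LN − M²)/(EG − F²) = -16/(u^2 + 16)^2. At (u, v) = (1, -pi/5): K = -16/289.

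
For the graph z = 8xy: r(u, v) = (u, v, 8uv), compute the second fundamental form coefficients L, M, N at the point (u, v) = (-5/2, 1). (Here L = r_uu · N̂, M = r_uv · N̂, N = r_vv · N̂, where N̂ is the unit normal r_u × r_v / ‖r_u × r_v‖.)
L = 0;  M = 8*sqrt(465)/465;  N = 0

Compute the unit normal N̂(u, v) = (-8*v/sqrt(64*u^2 + 64*v^2 + 1), -8*u/sqrt(64*u^2 + 64*v^2 + 1), 1/sqrt(64*u^2 + 64*v^2 + 1)), and the second partials r_uu, r_uv, r_vv. Take dot products:
  L(u, v) = r_uu · N̂ = 0,
  M(u, v) = r_uv · N̂ = 8/sqrt(64*u^2 + 64*v^2 + 1),
  N(u, v) = r_vv · N̂ = 0.
Evaluating at (u, v) = (-5/2, 1):
  L = 0, M = 8*sqrt(465)/465, N = 0.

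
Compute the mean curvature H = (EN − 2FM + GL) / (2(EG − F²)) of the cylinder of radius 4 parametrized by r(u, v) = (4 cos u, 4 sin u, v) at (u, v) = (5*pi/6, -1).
H = -1/8

With E = 16, F = 0, G = 1, L = -4, M = 0, N = 0, assemble
  H = (EN − 2FM + GL) / (2(EG − F²)) = -1/8.
At (u, v) = (5*pi/6, -1): H = -1/8.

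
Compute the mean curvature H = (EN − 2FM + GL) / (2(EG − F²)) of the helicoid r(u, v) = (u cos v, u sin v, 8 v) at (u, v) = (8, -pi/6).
H = 0

With E = 1, F = 0, G = u^2 + 64, L = 0, M = -8/sqrt(u^2 + 64), N = 0, assemble
  H = (EN − 2FM + GL) / (2(EG − F²)) = 0.
At (u, v) = (8, -pi/6): H = 0.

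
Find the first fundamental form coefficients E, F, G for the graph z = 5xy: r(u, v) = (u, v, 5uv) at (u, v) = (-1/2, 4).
E = 401;  F = -50;  G = 29/4

Partials: r_u = (1, 0, 5*v), r_v = (0, 1, 5*u). As functions of (u, v):
  E = r_u · r_u = 25*v^2 + 1,
  F = r_u · r_v = 25*u*v,
  G = r_v · r_v = 25*u^2 + 1.
Evaluating at (u, v) = (-1/2, 4): E = 401, F = -50, G = 29/4.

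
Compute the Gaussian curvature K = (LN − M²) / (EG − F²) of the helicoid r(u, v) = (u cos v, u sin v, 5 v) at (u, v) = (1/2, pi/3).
K = -400/10201

Coefficients of the first fundamental form: E = 1, F = 0, G = u^2 + 25.
Coefficients of the second fundamental form: L = 0, M = -5/sqrt(u^2 + 25), N = 0.
Assemble K = (LN − M²)/(EG − F²) = -25/(u^2 + 25)^2. At (u, v) = (1/2, pi/3): K = -400/10201.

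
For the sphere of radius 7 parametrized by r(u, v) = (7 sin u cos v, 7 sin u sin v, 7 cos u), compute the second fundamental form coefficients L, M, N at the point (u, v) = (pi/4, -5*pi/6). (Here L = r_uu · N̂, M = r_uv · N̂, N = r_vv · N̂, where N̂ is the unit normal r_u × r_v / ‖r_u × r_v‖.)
L = -7;  M = 0;  N = -7/2

Compute the unit normal N̂(u, v) = (sin(u)^2*cos(v)/Abs(sin(u)), sin(u)^2*sin(v)/Abs(sin(u)), sin(2*u)/(2*Abs(sin(u)))), and the second partials r_uu, r_uv, r_vv. Take dot products:
  L(u, v) = r_uu · N̂ = -7*sin(u)/Abs(sin(u)),
  M(u, v) = r_uv · N̂ = 0,
  N(u, v) = r_vv · N̂ = -7*sin(u)^3/Abs(sin(u)).
Evaluating at (u, v) = (pi/4, -5*pi/6):
  L = -7, M = 0, N = -7/2.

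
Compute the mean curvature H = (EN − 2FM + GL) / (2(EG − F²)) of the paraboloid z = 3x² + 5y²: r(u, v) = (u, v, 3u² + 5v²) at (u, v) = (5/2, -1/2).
H = 1208*sqrt(251)/63001

With E = 36*u^2 + 1, F = 60*u*v, G = 100*v^2 + 1, L = 6/sqrt(36*u^2 + 100*v^2 + 1), M = 0, N = 10/sqrt(36*u^2 + 100*v^2 + 1), assemble
  H = (EN − 2FM + GL) / (2(EG − F²)) = 4*(45*u^2 + 75*v^2 + 2)/(36*u^2 + 100*v^2 + 1)^(3/2).
At (u, v) = (5/2, -1/2): H = 1208*sqrt(251)/63001.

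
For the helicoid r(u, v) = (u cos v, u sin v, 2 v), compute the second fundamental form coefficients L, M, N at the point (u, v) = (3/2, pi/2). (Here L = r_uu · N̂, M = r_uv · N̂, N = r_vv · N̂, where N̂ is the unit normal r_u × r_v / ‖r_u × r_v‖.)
L = 0;  M = -4/5;  N = 0

Compute the unit normal N̂(u, v) = (2*sin(v)/sqrt(u^2 + 4), -2*cos(v)/sqrt(u^2 + 4), u/sqrt(u^2 + 4)), and the second partials r_uu, r_uv, r_vv. Take dot products:
  L(u, v) = r_uu · N̂ = 0,
  M(u, v) = r_uv · N̂ = -2/sqrt(u^2 + 4),
  N(u, v) = r_vv · N̂ = 0.
Evaluating at (u, v) = (3/2, pi/2):
  L = 0, M = -4/5, N = 0.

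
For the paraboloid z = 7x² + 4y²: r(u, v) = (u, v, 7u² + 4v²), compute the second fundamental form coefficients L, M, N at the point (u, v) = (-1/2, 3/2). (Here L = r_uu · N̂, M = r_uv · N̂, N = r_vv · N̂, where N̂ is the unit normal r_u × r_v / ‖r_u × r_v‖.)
L = 7*sqrt(194)/97;  M = 0;  N = 4*sqrt(194)/97

Compute the unit normal N̂(u, v) = (-14*u/sqrt(196*u^2 + 64*v^2 + 1), -8*v/sqrt(196*u^2 + 64*v^2 + 1), 1/sqrt(196*u^2 + 64*v^2 + 1)), and the second partials r_uu, r_uv, r_vv. Take dot products:
  L(u, v) = r_uu · N̂ = 14/sqrt(196*u^2 + 64*v^2 + 1),
  M(u, v) = r_uv · N̂ = 0,
  N(u, v) = r_vv · N̂ = 8/sqrt(196*u^2 + 64*v^2 + 1).
Evaluating at (u, v) = (-1/2, 3/2):
  L = 7*sqrt(194)/97, M = 0, N = 4*sqrt(194)/97.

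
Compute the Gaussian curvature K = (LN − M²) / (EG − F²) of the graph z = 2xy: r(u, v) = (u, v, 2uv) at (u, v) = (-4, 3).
K = -4/10201

Coefficients of the first fundamental form: E = 4*v^2 + 1, F = 4*u*v, G = 4*u^2 + 1.
Coefficients of the second fundamental form: L = 0, M = 2/sqrt(4*u^2 + 4*v^2 + 1), N = 0.
Assemble K = (LN − M²)/(EG − F²) = -4/(16*u^4 + 32*u^2*v^2 + 8*u^2 + 16*v^4 + 8*v^2 + 1). At (u, v) = (-4, 3): K = -4/10201.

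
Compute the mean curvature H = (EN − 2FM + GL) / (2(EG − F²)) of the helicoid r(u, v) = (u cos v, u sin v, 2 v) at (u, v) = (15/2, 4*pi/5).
H = 0

With E = 1, F = 0, G = u^2 + 4, L = 0, M = -2/sqrt(u^2 + 4), N = 0, assemble
  H = (EN − 2FM + GL) / (2(EG − F²)) = 0.
At (u, v) = (15/2, 4*pi/5): H = 0.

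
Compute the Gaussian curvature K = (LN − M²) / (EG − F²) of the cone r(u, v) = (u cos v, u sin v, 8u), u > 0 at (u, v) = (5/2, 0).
K = 0

Coefficients of the first fundamental form: E = 65, F = 0, G = u^2.
Coefficients of the second fundamental form: L = 0, M = 0, N = 8*sqrt(65)*u^2/(65*Abs(u)).
Assemble K = (LN − M²)/(EG − F²) = 0. At (u, v) = (5/2, 0): K = 0.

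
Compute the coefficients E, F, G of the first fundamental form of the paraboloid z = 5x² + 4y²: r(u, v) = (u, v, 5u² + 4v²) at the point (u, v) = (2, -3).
E = 401;  F = -480;  G = 577

Partials: r_u = (1, 0, 10*u), r_v = (0, 1, 8*v). As functions of (u, v):
  E = r_u · r_u = 100*u^2 + 1,
  F = r_u · r_v = 80*u*v,
  G = r_v · r_v = 64*v^2 + 1.
Evaluating at (u, v) = (2, -3): E = 401, F = -480, G = 577.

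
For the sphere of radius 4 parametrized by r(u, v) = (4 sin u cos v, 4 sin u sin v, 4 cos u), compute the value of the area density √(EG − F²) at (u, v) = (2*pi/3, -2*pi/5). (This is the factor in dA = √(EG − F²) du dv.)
√(EG − F²)|_{(2*pi/3, -2*pi/5)} = 8*sqrt(3)

E = 16, F = 0, G = 16*sin(u)^2, so EG − F² = 256*sin(u)^2. Taking the positive square root: √(EG − F²) = 16*Abs(sin(u)). At (u, v) = (2*pi/3, -2*pi/5): 8*sqrt(3).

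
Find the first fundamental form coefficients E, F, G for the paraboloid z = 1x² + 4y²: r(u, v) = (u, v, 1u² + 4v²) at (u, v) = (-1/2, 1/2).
E = 2;  F = -4;  G = 17

Partials: r_u = (1, 0, 2*u), r_v = (0, 1, 8*v). As functions of (u, v):
  E = r_u · r_u = 4*u^2 + 1,
  F = r_u · r_v = 16*u*v,
  G = r_v · r_v = 64*v^2 + 1.
Evaluating at (u, v) = (-1/2, 1/2): E = 2, F = -4, G = 17.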